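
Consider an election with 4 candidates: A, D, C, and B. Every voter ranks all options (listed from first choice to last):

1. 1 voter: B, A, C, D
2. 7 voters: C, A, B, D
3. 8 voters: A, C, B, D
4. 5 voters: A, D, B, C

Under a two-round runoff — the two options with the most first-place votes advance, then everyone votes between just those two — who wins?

A

Round 1 first-place votes: A 13, D 0, C 7, B 1.
A and C advance.
Runoff: A is preferred to C by 14 voters; C by 7.
A wins the runoff.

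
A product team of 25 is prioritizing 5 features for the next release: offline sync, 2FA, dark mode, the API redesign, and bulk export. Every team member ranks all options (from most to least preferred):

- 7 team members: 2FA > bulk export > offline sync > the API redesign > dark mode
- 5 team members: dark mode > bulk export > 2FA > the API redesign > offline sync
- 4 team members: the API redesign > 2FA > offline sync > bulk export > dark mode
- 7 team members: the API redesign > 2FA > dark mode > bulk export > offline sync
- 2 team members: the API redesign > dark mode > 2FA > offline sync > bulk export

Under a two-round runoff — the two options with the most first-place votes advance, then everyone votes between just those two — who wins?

Round 1 first-place votes: offline sync 0, 2FA 7, dark mode 5, the API redesign 13, bulk export 0.
the API redesign and 2FA advance.
Runoff: the API redesign is preferred to 2FA by 13 voters; 2FA by 12.
the API redesign wins the runoff.

the API redesign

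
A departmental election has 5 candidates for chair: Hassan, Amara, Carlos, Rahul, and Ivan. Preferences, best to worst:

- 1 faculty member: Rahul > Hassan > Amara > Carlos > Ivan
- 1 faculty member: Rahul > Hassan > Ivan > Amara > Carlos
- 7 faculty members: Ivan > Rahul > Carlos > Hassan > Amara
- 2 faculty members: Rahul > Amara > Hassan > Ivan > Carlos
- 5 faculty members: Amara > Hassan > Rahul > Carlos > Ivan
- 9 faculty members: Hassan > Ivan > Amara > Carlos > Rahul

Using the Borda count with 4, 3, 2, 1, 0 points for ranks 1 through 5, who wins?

Hassan

Hassan: 1·3 + 1·3 + 7·1 + 2·2 + 5·3 + 9·4 = 68
Amara: 1·2 + 1·1 + 7·0 + 2·3 + 5·4 + 9·2 = 47
Carlos: 1·1 + 1·0 + 7·2 + 2·0 + 5·1 + 9·1 = 29
Rahul: 1·4 + 1·4 + 7·3 + 2·4 + 5·2 + 9·0 = 47
Ivan: 1·0 + 1·2 + 7·4 + 2·1 + 5·0 + 9·3 = 59
Hassan has the highest Borda score (68).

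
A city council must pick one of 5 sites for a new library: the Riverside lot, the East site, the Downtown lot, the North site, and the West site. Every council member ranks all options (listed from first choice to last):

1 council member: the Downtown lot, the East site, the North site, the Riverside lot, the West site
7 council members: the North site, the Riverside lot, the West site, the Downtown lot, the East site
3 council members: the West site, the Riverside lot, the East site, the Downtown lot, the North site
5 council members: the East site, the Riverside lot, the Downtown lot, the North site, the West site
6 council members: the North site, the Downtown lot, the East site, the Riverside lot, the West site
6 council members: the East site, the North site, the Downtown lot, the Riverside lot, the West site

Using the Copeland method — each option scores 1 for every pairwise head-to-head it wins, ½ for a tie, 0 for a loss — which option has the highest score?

the East site

the Riverside lot: beats the Downtown lot and the West site; loses to the East site and the North site → score 2.
the East site: beats the Riverside lot, the North site, and the West site; ties the Downtown lot → score 3.5.
the Downtown lot: beats the West site; ties the East site; loses to the Riverside lot and the North site → score 1.5.
the North site: beats the Riverside lot, the Downtown lot, and the West site; loses to the East site → score 3.
the West site: loses to the Riverside lot, the East site, the Downtown lot, and the North site → score 0.
the East site has the best pairwise record.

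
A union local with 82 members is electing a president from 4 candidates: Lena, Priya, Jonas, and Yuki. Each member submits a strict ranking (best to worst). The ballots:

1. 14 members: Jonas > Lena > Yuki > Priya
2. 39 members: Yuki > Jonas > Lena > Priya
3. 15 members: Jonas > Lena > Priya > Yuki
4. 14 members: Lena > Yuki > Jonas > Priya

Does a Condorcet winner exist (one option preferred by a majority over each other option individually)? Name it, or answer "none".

Checking pairwise contests:
Jonas beats Lena 68–14.
Lena beats Priya 82–0.
Yuki beats Jonas 53–29.
Lena beats Yuki 43–39.
Every option loses at least one head-to-head, so there is no Condorcet winner.

none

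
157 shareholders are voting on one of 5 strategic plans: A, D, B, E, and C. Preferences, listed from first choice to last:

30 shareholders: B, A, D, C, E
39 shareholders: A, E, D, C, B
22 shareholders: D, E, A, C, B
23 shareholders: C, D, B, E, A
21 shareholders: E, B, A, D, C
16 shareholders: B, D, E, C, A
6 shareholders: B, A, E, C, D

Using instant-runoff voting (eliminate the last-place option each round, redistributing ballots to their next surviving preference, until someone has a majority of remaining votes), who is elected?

Round 1: A 39, D 22, B 52, E 21, C 23. Eliminate E.
Round 2: A 39, D 22, B 73, C 23. Eliminate D.
Round 3: A 61, B 73, C 23. Eliminate C.
Round 4: A 61, B 96. B has a majority.

B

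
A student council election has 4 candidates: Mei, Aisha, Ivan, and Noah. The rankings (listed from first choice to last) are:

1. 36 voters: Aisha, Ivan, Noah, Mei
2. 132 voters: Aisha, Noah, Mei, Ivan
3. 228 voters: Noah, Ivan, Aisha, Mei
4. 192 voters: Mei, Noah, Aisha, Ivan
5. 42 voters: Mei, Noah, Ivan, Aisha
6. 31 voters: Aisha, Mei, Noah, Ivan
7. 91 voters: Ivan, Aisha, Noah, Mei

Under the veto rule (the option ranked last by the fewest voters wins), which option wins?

Last-place votes: Mei 355, Aisha 42, Ivan 355, Noah 0.
Noah is ranked last by the fewest voters, so Noah wins.

Noah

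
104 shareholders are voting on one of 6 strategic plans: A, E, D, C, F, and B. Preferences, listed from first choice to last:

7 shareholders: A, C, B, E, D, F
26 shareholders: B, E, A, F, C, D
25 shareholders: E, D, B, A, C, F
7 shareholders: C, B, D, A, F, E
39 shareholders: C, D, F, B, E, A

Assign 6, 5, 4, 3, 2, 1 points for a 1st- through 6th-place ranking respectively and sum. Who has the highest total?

B

A: 7·6 + 26·4 + 25·3 + 7·3 + 39·1 = 281
E: 7·3 + 26·5 + 25·6 + 7·1 + 39·2 = 386
D: 7·2 + 26·1 + 25·5 + 7·4 + 39·5 = 388
C: 7·5 + 26·2 + 25·2 + 7·6 + 39·6 = 413
F: 7·1 + 26·3 + 25·1 + 7·2 + 39·4 = 280
B: 7·4 + 26·6 + 25·4 + 7·5 + 39·3 = 436
B has the highest Borda score (436).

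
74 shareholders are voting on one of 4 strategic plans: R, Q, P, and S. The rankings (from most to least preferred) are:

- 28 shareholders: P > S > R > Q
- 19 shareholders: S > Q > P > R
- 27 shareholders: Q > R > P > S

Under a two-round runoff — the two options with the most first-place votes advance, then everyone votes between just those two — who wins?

Round 1 first-place votes: R 0, Q 27, P 28, S 19.
P and Q advance.
Runoff: P is preferred to Q by 28 voters; Q by 46.
Q wins the runoff.

Q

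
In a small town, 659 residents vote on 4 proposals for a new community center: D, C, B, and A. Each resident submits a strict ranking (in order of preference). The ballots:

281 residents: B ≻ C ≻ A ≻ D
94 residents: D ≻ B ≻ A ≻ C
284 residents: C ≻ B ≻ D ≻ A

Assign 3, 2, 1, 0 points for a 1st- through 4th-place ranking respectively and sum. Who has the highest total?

D: 281·0 + 94·3 + 284·1 = 566
C: 281·2 + 94·0 + 284·3 = 1414
B: 281·3 + 94·2 + 284·2 = 1599
A: 281·1 + 94·1 + 284·0 = 375
B has the highest Borda score (1599).

B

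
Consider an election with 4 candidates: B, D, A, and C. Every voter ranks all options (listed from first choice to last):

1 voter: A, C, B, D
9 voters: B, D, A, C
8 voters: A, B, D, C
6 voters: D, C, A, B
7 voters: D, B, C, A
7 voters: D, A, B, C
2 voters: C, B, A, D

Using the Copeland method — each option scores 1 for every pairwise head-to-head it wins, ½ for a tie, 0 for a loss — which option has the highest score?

B: beats C; ties D; loses to A → score 1.5.
D: beats A and C; ties B → score 2.5.
A: beats B and C; loses to D → score 2.
C: loses to B, D, and A → score 0.
D has the best pairwise record.

D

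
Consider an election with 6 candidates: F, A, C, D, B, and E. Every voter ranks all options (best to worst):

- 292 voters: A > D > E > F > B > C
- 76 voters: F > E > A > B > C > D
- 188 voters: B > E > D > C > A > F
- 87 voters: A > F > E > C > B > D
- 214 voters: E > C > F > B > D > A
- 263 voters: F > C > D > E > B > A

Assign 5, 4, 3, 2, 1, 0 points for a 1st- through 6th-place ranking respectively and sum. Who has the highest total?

E

F: 292·2 + 76·5 + 188·0 + 87·4 + 214·3 + 263·5 = 3269
A: 292·5 + 76·3 + 188·1 + 87·5 + 214·0 + 263·0 = 2311
C: 292·0 + 76·1 + 188·2 + 87·2 + 214·4 + 263·4 = 2534
D: 292·4 + 76·0 + 188·3 + 87·0 + 214·1 + 263·3 = 2735
B: 292·1 + 76·2 + 188·5 + 87·1 + 214·2 + 263·1 = 2162
E: 292·3 + 76·4 + 188·4 + 87·3 + 214·5 + 263·2 = 3789
E has the highest Borda score (3789).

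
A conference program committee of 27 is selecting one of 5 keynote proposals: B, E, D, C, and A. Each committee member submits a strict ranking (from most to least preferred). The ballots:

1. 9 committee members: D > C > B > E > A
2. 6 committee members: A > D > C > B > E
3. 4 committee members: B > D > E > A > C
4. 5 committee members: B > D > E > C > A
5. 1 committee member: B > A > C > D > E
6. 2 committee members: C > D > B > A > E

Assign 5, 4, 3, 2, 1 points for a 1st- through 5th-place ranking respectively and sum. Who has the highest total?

D

B: 9·3 + 6·2 + 4·5 + 5·5 + 1·5 + 2·3 = 95
E: 9·2 + 6·1 + 4·3 + 5·3 + 1·1 + 2·1 = 54
D: 9·5 + 6·4 + 4·4 + 5·4 + 1·2 + 2·4 = 115
C: 9·4 + 6·3 + 4·1 + 5·2 + 1·3 + 2·5 = 81
A: 9·1 + 6·5 + 4·2 + 5·1 + 1·4 + 2·2 = 60
D has the highest Borda score (115).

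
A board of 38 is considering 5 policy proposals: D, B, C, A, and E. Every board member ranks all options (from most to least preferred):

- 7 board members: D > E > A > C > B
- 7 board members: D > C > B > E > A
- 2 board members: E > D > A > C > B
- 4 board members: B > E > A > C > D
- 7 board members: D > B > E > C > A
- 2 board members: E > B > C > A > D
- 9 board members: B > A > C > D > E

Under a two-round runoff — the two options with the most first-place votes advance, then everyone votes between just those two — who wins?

Round 1 first-place votes: D 21, B 13, C 0, A 0, E 4.
D and B advance.
Runoff: D is preferred to B by 23 voters; B by 15.
D wins the runoff.

D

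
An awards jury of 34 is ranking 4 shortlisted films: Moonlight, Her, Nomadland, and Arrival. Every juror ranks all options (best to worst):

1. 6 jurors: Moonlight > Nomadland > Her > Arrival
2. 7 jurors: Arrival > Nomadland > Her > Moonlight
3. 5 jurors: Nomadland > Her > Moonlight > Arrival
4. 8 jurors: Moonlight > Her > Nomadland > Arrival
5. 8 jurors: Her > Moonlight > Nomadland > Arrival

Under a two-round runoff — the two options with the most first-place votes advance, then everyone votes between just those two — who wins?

Her

Round 1 first-place votes: Moonlight 14, Her 8, Nomadland 5, Arrival 7.
Moonlight and Her advance.
Runoff: Moonlight is preferred to Her by 14 voters; Her by 20.
Her wins the runoff.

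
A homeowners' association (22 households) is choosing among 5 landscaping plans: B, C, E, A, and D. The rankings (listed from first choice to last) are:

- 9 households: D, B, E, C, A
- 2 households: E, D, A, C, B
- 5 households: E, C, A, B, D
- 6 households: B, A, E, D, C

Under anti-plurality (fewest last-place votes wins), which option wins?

E

Last-place votes: B 2, C 6, E 0, A 9, D 5.
E is ranked last by the fewest voters, so E wins.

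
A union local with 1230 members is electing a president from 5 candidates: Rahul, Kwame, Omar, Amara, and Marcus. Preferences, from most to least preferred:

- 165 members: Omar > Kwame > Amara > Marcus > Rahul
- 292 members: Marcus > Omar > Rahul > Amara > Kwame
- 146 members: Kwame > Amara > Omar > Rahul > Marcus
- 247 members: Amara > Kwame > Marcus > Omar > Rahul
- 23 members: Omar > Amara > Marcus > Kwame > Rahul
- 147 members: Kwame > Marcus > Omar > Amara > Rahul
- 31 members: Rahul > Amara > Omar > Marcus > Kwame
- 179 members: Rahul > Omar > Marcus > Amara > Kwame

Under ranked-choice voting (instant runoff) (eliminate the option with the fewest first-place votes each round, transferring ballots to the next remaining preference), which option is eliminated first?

Round 1: Rahul 210, Kwame 293, Omar 188, Amara 247, Marcus 292. Eliminate Omar.

Omar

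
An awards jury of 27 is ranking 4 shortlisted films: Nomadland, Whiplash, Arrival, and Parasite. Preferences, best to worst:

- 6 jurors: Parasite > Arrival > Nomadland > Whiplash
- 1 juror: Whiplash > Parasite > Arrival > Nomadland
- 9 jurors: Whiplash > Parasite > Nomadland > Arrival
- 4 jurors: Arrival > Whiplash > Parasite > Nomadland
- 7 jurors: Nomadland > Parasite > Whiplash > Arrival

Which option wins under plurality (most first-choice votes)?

First-place votes: Nomadland 7, Whiplash 10, Arrival 4, Parasite 6.
Whiplash has the most first-place votes.

Whiplash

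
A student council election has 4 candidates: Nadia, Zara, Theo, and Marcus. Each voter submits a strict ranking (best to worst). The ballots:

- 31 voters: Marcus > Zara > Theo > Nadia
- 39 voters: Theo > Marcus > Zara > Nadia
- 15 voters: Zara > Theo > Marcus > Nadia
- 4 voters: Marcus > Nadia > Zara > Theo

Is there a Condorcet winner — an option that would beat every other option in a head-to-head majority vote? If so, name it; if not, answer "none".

Checking pairwise contests:
Zara beats Nadia 85–4.
Marcus beats Zara 74–15.
Zara beats Theo 50–39.
Theo beats Marcus 54–35.
Every option loses at least one head-to-head, so there is no Condorcet winner.

none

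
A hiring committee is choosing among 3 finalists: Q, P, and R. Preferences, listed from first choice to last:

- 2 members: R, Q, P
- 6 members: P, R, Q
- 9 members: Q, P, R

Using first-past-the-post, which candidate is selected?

First-place votes: Q 9, P 6, R 2.
Q has the most first-place votes.

Q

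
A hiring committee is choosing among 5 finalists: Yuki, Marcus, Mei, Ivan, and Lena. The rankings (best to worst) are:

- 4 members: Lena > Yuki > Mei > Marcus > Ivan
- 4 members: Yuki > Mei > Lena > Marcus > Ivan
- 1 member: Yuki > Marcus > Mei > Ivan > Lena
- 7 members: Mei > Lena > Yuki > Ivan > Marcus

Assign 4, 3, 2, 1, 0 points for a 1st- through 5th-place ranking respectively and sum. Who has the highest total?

Yuki: 4·3 + 4·4 + 1·4 + 7·2 = 46
Marcus: 4·1 + 4·1 + 1·3 + 7·0 = 11
Mei: 4·2 + 4·3 + 1·2 + 7·4 = 50
Ivan: 4·0 + 4·0 + 1·1 + 7·1 = 8
Lena: 4·4 + 4·2 + 1·0 + 7·3 = 45
Mei has the highest Borda score (50).

Mei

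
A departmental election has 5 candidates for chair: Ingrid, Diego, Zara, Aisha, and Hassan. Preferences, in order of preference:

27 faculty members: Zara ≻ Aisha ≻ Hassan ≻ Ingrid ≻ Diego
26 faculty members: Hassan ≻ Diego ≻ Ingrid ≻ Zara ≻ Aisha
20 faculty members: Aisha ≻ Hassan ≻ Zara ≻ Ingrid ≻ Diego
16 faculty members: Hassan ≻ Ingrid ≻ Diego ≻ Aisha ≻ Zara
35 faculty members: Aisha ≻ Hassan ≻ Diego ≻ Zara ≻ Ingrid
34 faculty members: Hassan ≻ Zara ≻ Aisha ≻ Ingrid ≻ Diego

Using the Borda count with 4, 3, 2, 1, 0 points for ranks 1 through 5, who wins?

Hassan

Ingrid: 27·1 + 26·2 + 20·1 + 16·3 + 35·0 + 34·1 = 181
Diego: 27·0 + 26·3 + 20·0 + 16·2 + 35·2 + 34·0 = 180
Zara: 27·4 + 26·1 + 20·2 + 16·0 + 35·1 + 34·3 = 311
Aisha: 27·3 + 26·0 + 20·4 + 16·1 + 35·4 + 34·2 = 385
Hassan: 27·2 + 26·4 + 20·3 + 16·4 + 35·3 + 34·4 = 523
Hassan has the highest Borda score (523).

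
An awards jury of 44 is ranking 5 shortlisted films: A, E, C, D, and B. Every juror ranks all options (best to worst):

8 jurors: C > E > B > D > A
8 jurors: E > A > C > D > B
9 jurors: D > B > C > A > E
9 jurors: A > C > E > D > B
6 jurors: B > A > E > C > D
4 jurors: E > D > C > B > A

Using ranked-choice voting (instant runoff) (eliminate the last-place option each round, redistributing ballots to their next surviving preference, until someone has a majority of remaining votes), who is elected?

Round 1: A 9, E 12, C 8, D 9, B 6. Eliminate B.
Round 2: A 15, E 12, C 8, D 9. Eliminate C.
Round 3: A 15, E 20, D 9. Eliminate D.
Round 4: A 24, E 20. A has a majority.

A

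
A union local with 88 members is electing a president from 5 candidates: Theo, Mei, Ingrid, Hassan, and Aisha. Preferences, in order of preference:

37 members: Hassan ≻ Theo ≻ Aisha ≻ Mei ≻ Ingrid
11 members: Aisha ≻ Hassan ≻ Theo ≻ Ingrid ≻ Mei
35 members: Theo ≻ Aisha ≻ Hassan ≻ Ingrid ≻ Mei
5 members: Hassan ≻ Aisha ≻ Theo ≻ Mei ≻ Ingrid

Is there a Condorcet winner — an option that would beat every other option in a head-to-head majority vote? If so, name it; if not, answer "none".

Checking pairwise contests:
Hassan beats Theo 53–35.
Theo beats Mei 88–0.
Theo beats Ingrid 88–0.
Aisha beats Hassan 46–42.
Theo beats Aisha 72–16.
Every option loses at least one head-to-head, so there is no Condorcet winner.

none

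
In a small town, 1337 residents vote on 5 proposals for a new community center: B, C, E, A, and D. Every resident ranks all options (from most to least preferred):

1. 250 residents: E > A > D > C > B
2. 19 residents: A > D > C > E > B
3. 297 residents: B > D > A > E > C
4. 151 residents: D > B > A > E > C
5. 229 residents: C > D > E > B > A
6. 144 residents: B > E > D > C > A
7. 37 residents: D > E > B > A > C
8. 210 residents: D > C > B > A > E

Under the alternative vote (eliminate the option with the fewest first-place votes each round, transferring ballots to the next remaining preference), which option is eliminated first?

A

Round 1: B 441, C 229, E 250, A 19, D 398. Eliminate A.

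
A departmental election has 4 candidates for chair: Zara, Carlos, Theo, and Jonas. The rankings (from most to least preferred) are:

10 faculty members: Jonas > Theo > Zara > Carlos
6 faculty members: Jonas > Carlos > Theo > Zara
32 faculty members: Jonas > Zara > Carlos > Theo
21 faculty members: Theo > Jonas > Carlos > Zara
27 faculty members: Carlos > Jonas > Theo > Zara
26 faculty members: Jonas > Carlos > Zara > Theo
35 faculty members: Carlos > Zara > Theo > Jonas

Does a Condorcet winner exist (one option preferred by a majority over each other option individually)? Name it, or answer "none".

Jonas vs Zara: 122–35 for Jonas.
Jonas vs Carlos: 95–62 for Jonas.
Jonas vs Theo: 101–56 for Jonas.
Jonas beats every other option head-to-head.

Jonas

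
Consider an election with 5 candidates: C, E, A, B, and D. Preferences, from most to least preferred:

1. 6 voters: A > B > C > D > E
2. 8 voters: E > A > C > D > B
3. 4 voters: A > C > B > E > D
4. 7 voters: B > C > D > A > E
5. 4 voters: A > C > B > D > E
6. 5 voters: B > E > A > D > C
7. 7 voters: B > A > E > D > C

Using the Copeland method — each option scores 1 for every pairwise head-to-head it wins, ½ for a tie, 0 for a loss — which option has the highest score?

C: beats E and D; loses to A and B → score 2.
E: beats D; loses to C, A, and B → score 1.
A: beats C, E, B, and D → score 4.
B: beats C, E, and D; loses to A → score 3.
D: loses to C, E, A, and B → score 0.
A has the best pairwise record.

A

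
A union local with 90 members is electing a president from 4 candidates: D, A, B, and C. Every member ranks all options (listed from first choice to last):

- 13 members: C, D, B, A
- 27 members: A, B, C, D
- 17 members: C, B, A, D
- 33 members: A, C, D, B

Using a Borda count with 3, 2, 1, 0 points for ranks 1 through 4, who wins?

A

D: 13·2 + 27·0 + 17·0 + 33·1 = 59
A: 13·0 + 27·3 + 17·1 + 33·3 = 197
B: 13·1 + 27·2 + 17·2 + 33·0 = 101
C: 13·3 + 27·1 + 17·3 + 33·2 = 183
A has the highest Borda score (197).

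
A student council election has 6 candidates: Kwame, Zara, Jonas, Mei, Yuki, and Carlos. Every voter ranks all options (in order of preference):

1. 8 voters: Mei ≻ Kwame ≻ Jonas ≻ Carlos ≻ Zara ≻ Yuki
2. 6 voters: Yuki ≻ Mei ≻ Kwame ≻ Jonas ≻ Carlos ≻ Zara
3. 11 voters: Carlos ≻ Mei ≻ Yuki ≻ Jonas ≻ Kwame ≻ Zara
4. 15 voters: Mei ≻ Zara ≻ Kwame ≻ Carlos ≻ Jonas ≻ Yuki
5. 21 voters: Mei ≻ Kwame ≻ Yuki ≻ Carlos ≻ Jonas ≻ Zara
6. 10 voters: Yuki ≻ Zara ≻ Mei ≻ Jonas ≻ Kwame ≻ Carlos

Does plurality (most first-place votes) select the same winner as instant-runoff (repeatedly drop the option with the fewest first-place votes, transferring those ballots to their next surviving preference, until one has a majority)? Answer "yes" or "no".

Plurality — first-place votes: Kwame 0, Zara 0, Jonas 0, Mei 44, Yuki 16, Carlos 11. Winner: Mei.
Instant-runoff — R1 Kwame 0, Zara 0, Jonas 0, Mei 44, Yuki 16, Carlos 11 (Mei winner). Winner: Mei.
The two methods agree.

yes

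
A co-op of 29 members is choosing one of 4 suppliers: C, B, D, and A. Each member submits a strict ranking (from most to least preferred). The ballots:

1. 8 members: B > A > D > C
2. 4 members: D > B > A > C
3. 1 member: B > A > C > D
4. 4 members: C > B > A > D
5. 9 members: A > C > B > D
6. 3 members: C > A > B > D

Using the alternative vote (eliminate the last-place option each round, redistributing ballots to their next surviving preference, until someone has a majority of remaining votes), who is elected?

B

Round 1: C 7, B 9, D 4, A 9. Eliminate D.
Round 2: C 7, B 13, A 9. Eliminate C.
Round 3: B 17, A 12. B has a majority.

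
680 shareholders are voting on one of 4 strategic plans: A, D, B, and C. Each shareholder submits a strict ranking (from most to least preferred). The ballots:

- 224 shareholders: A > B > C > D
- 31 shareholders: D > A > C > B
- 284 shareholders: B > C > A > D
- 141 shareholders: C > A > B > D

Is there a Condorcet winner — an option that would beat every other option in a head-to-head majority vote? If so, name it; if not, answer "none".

Checking pairwise contests:
C beats A 425–255.
A beats D 649–31.
A beats B 396–284.
B beats C 508–172.
Every option loses at least one head-to-head, so there is no Condorcet winner.

none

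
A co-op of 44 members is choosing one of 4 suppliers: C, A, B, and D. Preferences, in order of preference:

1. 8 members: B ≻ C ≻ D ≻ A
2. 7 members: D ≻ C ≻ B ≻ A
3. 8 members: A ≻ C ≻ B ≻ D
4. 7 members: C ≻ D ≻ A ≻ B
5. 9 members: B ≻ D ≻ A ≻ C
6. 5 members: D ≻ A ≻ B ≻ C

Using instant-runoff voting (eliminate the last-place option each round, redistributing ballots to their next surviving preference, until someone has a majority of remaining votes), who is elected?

B

Round 1: C 7, A 8, B 17, D 12. Eliminate C.
Round 2: A 8, B 17, D 19. Eliminate A.
Round 3: B 25, D 19. B has a majority.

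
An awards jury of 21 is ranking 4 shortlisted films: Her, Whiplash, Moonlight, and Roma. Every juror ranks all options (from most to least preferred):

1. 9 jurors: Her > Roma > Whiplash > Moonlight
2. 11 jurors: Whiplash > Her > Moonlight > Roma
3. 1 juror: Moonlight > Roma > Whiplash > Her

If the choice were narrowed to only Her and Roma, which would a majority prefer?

Voters preferring Her to Roma: 20; preferring Roma to Her: 1.
Her wins the head-to-head.

Her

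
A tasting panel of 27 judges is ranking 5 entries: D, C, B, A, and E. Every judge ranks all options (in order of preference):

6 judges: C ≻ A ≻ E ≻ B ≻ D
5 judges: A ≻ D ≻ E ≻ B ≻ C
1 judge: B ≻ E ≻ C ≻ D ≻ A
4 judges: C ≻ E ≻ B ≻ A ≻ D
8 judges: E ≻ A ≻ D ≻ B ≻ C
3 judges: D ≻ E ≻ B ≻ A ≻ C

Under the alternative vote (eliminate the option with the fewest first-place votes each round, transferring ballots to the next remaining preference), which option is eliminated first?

Round 1: D 3, C 10, B 1, A 5, E 8. Eliminate B.

B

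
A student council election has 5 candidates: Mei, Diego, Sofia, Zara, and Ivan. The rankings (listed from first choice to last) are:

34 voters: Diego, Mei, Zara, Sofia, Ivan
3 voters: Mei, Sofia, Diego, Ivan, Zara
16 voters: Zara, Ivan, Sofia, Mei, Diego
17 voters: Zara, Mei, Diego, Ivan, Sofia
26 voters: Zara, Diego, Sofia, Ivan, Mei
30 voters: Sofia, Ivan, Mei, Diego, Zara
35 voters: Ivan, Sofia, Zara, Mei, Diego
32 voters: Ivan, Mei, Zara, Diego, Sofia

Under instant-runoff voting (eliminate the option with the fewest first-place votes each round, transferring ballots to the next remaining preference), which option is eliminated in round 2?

Round 1: Mei 3, Diego 34, Sofia 30, Zara 59, Ivan 67. Eliminate Mei.
Round 2: Diego 34, Sofia 33, Zara 59, Ivan 67. Eliminate Sofia.

Sofia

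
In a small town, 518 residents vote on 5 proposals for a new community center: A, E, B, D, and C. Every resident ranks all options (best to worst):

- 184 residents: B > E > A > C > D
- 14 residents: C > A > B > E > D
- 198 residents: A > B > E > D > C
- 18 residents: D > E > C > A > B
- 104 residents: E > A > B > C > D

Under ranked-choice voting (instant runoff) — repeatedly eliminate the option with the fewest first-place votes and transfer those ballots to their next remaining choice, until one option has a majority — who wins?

Round 1: A 198, E 104, B 184, D 18, C 14. Eliminate C.
Round 2: A 212, E 104, B 184, D 18. Eliminate D.
Round 3: A 212, E 122, B 184. Eliminate E.
Round 4: A 334, B 184. A has a majority.

A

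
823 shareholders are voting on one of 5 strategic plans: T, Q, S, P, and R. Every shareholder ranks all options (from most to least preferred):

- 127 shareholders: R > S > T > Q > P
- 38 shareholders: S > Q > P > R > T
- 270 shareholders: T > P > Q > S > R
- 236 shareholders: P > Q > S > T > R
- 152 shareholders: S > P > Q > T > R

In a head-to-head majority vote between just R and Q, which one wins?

Voters preferring R to Q: 127; preferring Q to R: 696.
Q wins the head-to-head.

Q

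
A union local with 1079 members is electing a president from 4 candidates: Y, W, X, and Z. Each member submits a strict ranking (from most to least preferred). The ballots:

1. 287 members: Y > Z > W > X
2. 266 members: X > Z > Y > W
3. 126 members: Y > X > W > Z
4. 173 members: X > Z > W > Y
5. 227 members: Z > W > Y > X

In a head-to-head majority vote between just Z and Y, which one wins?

Z

Voters preferring Z to Y: 666; preferring Y to Z: 413.
Z wins the head-to-head.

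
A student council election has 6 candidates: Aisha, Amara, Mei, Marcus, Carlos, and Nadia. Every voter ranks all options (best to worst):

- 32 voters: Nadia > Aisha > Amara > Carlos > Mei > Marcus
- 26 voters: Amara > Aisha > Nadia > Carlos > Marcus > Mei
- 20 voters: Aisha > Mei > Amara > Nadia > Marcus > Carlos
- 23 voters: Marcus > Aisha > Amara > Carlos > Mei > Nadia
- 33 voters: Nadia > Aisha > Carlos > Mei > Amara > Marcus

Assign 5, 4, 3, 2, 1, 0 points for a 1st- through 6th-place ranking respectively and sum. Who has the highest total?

Aisha

Aisha: 32·4 + 26·4 + 20·5 + 23·4 + 33·4 = 556
Amara: 32·3 + 26·5 + 20·3 + 23·3 + 33·1 = 388
Mei: 32·1 + 26·0 + 20·4 + 23·1 + 33·2 = 201
Marcus: 32·0 + 26·1 + 20·1 + 23·5 + 33·0 = 161
Carlos: 32·2 + 26·2 + 20·0 + 23·2 + 33·3 = 261
Nadia: 32·5 + 26·3 + 20·2 + 23·0 + 33·5 = 443
Aisha has the highest Borda score (556).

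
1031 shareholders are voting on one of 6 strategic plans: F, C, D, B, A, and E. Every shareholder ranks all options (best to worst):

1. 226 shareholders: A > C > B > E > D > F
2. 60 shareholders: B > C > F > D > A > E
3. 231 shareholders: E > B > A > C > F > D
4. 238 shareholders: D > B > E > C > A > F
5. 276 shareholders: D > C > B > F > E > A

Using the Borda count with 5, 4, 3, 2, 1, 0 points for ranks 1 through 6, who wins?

B

F: 226·0 + 60·3 + 231·1 + 238·0 + 276·2 = 963
C: 226·4 + 60·4 + 231·2 + 238·2 + 276·4 = 3186
D: 226·1 + 60·2 + 231·0 + 238·5 + 276·5 = 2916
B: 226·3 + 60·5 + 231·4 + 238·4 + 276·3 = 3682
A: 226·5 + 60·1 + 231·3 + 238·1 + 276·0 = 2121
E: 226·2 + 60·0 + 231·5 + 238·3 + 276·1 = 2597
B has the highest Borda score (3682).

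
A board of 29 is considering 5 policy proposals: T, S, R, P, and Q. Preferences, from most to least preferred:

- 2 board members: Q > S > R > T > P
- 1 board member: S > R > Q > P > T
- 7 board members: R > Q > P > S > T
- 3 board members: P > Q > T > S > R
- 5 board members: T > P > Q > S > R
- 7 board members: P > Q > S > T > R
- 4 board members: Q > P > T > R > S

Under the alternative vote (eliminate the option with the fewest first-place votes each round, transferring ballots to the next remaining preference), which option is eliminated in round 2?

T

Round 1: T 5, S 1, R 7, P 10, Q 6. Eliminate S.
Round 2: T 5, R 8, P 10, Q 6. Eliminate T.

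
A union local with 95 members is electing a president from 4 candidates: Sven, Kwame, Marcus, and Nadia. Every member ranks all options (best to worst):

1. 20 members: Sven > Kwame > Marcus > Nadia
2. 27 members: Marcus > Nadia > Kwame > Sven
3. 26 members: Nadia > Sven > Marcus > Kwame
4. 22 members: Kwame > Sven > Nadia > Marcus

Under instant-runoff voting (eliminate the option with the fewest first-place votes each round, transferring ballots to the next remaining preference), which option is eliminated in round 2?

Round 1: Sven 20, Kwame 22, Marcus 27, Nadia 26. Eliminate Sven.
Round 2: Kwame 42, Marcus 27, Nadia 26. Eliminate Nadia.

Nadia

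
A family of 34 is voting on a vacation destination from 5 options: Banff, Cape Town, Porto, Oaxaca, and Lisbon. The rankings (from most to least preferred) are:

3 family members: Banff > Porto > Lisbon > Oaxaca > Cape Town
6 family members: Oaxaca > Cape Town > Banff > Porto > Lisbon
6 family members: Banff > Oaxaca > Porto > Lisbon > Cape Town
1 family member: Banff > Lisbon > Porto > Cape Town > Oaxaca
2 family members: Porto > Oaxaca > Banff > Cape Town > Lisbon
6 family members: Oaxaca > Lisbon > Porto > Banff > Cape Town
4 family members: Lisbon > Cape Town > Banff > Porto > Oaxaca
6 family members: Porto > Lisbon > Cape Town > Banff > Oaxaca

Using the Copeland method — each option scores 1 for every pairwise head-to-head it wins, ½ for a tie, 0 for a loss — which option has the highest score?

Banff: beats Cape Town, Porto, Oaxaca, and Lisbon → score 4.
Cape Town: loses to Banff, Porto, Oaxaca, and Lisbon → score 0.
Porto: beats Cape Town and Lisbon; loses to Banff and Oaxaca → score 2.
Oaxaca: beats Cape Town, Porto, and Lisbon; loses to Banff → score 3.
Lisbon: beats Cape Town; loses to Banff, Porto, and Oaxaca → score 1.
Banff has the best pairwise record.

Banff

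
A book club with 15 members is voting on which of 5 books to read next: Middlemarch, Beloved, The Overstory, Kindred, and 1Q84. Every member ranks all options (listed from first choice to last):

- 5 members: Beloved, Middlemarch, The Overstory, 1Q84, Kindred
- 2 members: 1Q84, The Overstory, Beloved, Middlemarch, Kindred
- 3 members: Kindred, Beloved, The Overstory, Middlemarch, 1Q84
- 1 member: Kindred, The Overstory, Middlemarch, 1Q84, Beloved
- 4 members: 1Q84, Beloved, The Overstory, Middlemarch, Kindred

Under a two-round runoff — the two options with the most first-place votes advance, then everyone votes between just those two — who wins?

Beloved

Round 1 first-place votes: Middlemarch 0, Beloved 5, The Overstory 0, Kindred 4, 1Q84 6.
1Q84 and Beloved advance.
Runoff: 1Q84 is preferred to Beloved by 7 voters; Beloved by 8.
Beloved wins the runoff.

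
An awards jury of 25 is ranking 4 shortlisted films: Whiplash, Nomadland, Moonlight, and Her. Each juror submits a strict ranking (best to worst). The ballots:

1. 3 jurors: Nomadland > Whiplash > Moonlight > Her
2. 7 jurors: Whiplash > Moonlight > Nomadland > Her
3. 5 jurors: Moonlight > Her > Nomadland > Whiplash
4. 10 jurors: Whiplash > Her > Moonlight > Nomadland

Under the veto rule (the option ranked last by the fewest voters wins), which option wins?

Moonlight

Last-place votes: Whiplash 5, Nomadland 10, Moonlight 0, Her 10.
Moonlight is ranked last by the fewest voters, so Moonlight wins.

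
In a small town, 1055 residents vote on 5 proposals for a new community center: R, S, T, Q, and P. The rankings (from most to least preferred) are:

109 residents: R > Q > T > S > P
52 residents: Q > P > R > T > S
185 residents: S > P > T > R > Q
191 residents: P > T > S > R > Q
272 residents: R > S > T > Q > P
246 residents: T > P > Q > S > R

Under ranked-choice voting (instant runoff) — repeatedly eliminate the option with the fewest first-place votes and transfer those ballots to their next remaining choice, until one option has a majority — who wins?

P

Round 1: R 381, S 185, T 246, Q 52, P 191. Eliminate Q.
Round 2: R 381, S 185, T 246, P 243. Eliminate S.
Round 3: R 381, T 246, P 428. Eliminate T.
Round 4: R 381, P 674. P has a majority.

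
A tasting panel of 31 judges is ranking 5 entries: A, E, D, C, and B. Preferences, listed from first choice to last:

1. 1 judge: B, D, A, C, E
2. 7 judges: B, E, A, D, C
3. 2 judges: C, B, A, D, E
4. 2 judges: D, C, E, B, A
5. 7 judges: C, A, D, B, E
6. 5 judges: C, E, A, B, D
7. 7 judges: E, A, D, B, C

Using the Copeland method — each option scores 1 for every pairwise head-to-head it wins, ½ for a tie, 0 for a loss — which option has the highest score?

C

A: beats D and B; loses to E and C → score 2.
E: beats A and D; loses to C and B → score 2.
D: beats C and B; loses to A and E → score 2.
C: beats A, E, and B; loses to D → score 3.
B: beats E; loses to A, D, and C → score 1.
C has the best pairwise record.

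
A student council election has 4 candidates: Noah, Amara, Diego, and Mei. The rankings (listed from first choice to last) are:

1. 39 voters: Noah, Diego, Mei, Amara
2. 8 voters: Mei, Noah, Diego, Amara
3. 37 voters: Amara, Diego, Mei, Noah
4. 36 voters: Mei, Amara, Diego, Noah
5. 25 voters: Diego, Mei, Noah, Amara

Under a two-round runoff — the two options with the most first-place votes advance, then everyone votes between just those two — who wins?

Mei

Round 1 first-place votes: Noah 39, Amara 37, Diego 25, Mei 44.
Mei and Noah advance.
Runoff: Mei is preferred to Noah by 106 voters; Noah by 39.
Mei wins the runoff.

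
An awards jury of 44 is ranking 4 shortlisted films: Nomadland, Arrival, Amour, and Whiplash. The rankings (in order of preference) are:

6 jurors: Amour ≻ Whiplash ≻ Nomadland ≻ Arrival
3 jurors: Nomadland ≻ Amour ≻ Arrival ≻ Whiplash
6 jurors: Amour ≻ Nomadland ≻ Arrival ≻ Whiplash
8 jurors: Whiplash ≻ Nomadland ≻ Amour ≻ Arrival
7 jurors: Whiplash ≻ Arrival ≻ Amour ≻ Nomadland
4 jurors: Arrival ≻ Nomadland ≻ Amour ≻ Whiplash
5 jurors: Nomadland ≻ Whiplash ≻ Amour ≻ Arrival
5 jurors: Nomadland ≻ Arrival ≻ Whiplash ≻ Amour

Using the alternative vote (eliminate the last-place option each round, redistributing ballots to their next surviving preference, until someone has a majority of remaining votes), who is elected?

Nomadland

Round 1: Nomadland 13, Arrival 4, Amour 12, Whiplash 15. Eliminate Arrival.
Round 2: Nomadland 17, Amour 12, Whiplash 15. Eliminate Amour.
Round 3: Nomadland 23, Whiplash 21. Nomadland has a majority.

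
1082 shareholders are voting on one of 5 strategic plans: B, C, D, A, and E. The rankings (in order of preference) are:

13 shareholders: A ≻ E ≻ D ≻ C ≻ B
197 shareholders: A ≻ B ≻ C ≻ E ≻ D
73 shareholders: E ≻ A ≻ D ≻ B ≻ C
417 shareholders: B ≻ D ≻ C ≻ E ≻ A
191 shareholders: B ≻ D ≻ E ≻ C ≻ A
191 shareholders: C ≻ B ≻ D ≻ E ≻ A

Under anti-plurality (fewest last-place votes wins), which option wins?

E

Last-place votes: B 13, C 73, D 197, A 799, E 0.
E is ranked last by the fewest voters, so E wins.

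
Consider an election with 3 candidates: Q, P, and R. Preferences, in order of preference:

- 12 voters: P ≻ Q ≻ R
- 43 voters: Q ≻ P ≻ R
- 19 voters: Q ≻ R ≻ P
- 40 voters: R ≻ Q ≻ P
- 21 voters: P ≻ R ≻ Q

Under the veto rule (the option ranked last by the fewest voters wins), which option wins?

Q

Last-place votes: Q 21, P 59, R 55.
Q is ranked last by the fewest voters, so Q wins.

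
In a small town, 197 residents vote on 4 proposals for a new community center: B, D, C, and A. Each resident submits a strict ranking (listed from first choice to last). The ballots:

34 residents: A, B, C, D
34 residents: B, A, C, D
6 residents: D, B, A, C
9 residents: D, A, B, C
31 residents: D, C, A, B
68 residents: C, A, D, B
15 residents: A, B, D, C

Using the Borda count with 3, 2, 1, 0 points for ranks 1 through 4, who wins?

B: 34·2 + 34·3 + 6·2 + 9·1 + 31·0 + 68·0 + 15·2 = 221
D: 34·0 + 34·0 + 6·3 + 9·3 + 31·3 + 68·1 + 15·1 = 221
C: 34·1 + 34·1 + 6·0 + 9·0 + 31·2 + 68·3 + 15·0 = 334
A: 34·3 + 34·2 + 6·1 + 9·2 + 31·1 + 68·2 + 15·3 = 406
A has the highest Borda score (406).

A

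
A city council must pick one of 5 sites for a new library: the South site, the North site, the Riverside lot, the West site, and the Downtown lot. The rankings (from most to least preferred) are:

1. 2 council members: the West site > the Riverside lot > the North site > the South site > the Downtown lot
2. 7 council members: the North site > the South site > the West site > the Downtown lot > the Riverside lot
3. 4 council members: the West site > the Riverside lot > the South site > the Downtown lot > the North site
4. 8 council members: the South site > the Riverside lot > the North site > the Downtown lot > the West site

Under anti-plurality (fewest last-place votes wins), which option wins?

Last-place votes: the South site 0, the North site 4, the Riverside lot 7, the West site 8, the Downtown lot 2.
the South site is ranked last by the fewest voters, so the South site wins.

the South site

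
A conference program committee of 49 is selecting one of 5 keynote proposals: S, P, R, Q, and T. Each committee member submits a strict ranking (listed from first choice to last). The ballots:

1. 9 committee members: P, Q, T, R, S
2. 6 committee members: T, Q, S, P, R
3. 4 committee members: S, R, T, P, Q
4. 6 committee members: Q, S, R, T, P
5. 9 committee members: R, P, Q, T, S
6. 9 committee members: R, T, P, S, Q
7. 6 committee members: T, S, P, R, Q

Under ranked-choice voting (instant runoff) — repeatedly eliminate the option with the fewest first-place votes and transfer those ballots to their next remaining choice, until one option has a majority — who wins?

Round 1: S 4, P 9, R 18, Q 6, T 12. Eliminate S.
Round 2: P 9, R 22, Q 6, T 12. Eliminate Q.
Round 3: P 9, R 28, T 12. R has a majority.

R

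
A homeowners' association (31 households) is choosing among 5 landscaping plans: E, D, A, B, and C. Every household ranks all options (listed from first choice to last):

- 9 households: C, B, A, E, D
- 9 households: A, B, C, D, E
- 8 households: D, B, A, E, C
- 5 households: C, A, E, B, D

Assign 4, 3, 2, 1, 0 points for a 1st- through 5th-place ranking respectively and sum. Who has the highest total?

A

E: 9·1 + 9·0 + 8·1 + 5·2 = 27
D: 9·0 + 9·1 + 8·4 + 5·0 = 41
A: 9·2 + 9·4 + 8·2 + 5·3 = 85
B: 9·3 + 9·3 + 8·3 + 5·1 = 83
C: 9·4 + 9·2 + 8·0 + 5·4 = 74
A has the highest Borda score (85).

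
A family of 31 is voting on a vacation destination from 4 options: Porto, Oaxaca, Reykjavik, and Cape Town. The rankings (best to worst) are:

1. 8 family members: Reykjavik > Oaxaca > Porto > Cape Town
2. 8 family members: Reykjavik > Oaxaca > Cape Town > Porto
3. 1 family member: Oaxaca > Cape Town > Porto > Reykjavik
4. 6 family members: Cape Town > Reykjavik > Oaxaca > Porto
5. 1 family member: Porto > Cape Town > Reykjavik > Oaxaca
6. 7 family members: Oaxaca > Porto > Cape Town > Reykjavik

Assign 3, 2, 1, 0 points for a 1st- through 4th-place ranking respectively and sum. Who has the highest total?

Oaxaca

Porto: 8·1 + 8·0 + 1·1 + 6·0 + 1·3 + 7·2 = 26
Oaxaca: 8·2 + 8·2 + 1·3 + 6·1 + 1·0 + 7·3 = 62
Reykjavik: 8·3 + 8·3 + 1·0 + 6·2 + 1·1 + 7·0 = 61
Cape Town: 8·0 + 8·1 + 1·2 + 6·3 + 1·2 + 7·1 = 37
Oaxaca has the highest Borda score (62).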